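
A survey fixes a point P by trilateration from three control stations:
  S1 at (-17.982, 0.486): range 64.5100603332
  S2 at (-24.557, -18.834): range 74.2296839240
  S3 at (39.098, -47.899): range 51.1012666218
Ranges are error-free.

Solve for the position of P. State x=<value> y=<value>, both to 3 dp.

x=46.491 y=2.665

eq1: (x + 17.982)² + (y − 0.486)² = 64.5100603332²
eq2: (x + 24.557)² + (y + 18.834)² = 74.2296839240²
eq3: (x − 39.098)² + (y + 47.899)² = 51.1012666218²
eq2−eq1, eq2−eq3 (x²,y² cancel):
  13.150·x + 38.640·y = 714.320806
  127.310·x − 58.130·y = 5763.908525
det = 13.150·-58.130 − 38.640·127.310 = -5683.667900
x = (714.320806·-58.130 − 38.640·5763.908525) / -5683.667900 = 46.491262
y = (13.150·5763.908525 − 714.320806·127.310) / -5683.667900 = 2.664615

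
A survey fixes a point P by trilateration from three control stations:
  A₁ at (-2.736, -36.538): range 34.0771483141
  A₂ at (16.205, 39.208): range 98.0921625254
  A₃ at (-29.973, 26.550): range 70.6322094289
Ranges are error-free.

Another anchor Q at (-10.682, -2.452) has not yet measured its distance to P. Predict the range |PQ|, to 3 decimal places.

eq1: (x + 2.736)² + (y + 36.538)² = 34.0771483141²
eq2: (x − 16.205)² + (y − 39.208)² = 98.0921625254²
eq3: (x + 29.973)² + (y − 26.550)² = 70.6322094289²
eq3−eq2, eq3−eq1 (x²,y² cancel):
  92.356·x + 25.316·y = -4436.577280
  54.474·x − 126.176·y = 3566.884883
det = 92.356·-126.176 − 25.316·54.474 = -13032.174440
x = (-4436.577280·-126.176 − 25.316·3566.884883) / -13032.174440 = -36.025478
y = (92.356·3566.884883 − -4436.577280·54.474) / -13032.174440 = -43.822413
|P − Q| = √((-36.025478 − -10.682)² + (-43.822413 − -2.452)²) = 48.516007

48.516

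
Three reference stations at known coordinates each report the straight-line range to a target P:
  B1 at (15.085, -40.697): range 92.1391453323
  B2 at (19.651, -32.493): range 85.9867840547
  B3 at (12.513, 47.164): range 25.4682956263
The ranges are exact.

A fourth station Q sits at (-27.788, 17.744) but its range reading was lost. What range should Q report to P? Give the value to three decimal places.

32.865

eq1: (x − 15.085)² + (y + 40.697)² = 92.1391453323²
eq2: (x − 19.651)² + (y + 32.493)² = 85.9867840547²
eq3: (x − 12.513)² + (y − 47.164)² = 25.4682956263²
eq2−eq3, eq2−eq1 (x²,y² cancel):
  -14.276·x + 159.314·y = 7684.154165
  -9.132·x − 16.408·y = -654.048886
det = -14.276·-16.408 − 159.314·-9.132 = 1689.096056
x = (7684.154165·-16.408 − 159.314·-654.048886) / 1689.096056 = -12.955129
y = (-14.276·-654.048886 − 7684.154165·-9.132) / 1689.096056 = 47.071863
|P − Q| = √((-12.955129 − -27.788)² + (47.071863 − 17.744)²) = 32.865447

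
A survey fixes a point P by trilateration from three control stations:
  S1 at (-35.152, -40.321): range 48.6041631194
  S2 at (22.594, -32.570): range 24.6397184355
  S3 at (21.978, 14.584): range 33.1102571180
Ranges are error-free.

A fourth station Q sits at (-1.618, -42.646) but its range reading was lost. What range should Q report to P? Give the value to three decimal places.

eq1: (x + 35.152)² + (y + 40.321)² = 48.6041631194²
eq2: (x − 22.594)² + (y + 32.570)² = 24.6397184355²
eq3: (x − 21.978)² + (y − 14.584)² = 33.1102571180²
eq2−eq3, eq2−eq1 (x²,y² cancel):
  -1.232·x + 94.308·y = -1364.741598
  -115.492·x − 15.502·y = -465.096539
det = -1.232·-15.502 − 94.308·-115.492 = 10910.918000
x = (-1364.741598·-15.502 − 94.308·-465.096539) / 10910.918000 = 5.959036
y = (-1.232·-465.096539 − -1364.741598·-115.492) / 10910.918000 = -14.393265
|P − Q| = √((5.959036 − -1.618)² + (-14.393265 − -42.646)²) = 29.251128

29.251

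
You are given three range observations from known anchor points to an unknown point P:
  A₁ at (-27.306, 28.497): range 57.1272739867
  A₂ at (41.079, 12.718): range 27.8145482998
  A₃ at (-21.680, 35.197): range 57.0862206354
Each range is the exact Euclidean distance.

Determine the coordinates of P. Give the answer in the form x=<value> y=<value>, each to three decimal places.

eq1: (x + 27.306)² + (y − 28.497)² = 57.1272739867²
eq2: (x − 41.079)² + (y − 12.718)² = 27.8145482998²
eq3: (x + 21.680)² + (y − 35.197)² = 57.0862206354²
eq3−eq1, eq3−eq2 (x²,y² cancel):
  -11.252·x − 13.400·y = -155.843411
  125.518·x − 44.958·y = 2625.568045
det = -11.252·-44.958 − -13.400·125.518 = 2187.808616
x = (-155.843411·-44.958 − -13.400·2625.568045) / 2187.808616 = 19.283689
y = (-11.252·2625.568045 − -155.843411·125.518) / 2187.808616 = -4.562437

x=19.284 y=-4.562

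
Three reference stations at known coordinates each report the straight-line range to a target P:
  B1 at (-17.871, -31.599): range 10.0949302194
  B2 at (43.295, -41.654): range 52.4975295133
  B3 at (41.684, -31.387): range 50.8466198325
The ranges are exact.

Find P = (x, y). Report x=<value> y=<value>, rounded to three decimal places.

eq1: (x + 17.871)² + (y + 31.599)² = 10.0949302194²
eq2: (x − 43.295)² + (y + 41.654)² = 52.4975295133²
eq3: (x − 41.684)² + (y + 31.387)² = 50.8466198325²
eq3−eq2, eq3−eq1 (x²,y² cancel):
  3.222·x − 20.534·y = 716.201259
  -119.110·x − 0.424·y = 1078.640949
det = 3.222·-0.424 − -20.534·-119.110 = -2447.170868
x = (716.201259·-0.424 − -20.534·1078.640949) / -2447.170868 = -8.926693
y = (3.222·1078.640949 − 716.201259·-119.110) / -2447.170868 = -36.279491

x=-8.927 y=-36.279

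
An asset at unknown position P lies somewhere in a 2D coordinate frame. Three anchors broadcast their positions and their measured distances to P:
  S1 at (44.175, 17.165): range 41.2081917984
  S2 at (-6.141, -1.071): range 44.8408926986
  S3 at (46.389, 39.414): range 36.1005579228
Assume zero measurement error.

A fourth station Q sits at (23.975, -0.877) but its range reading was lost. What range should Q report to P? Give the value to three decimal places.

eq1: (x − 44.175)² + (y − 17.165)² = 41.2081917984²
eq2: (x + 6.141)² + (y + 1.071)² = 44.8408926986²
eq3: (x − 46.389)² + (y − 39.414)² = 36.1005579228²
eq1−eq3, eq1−eq2 (x²,y² cancel):
  4.428·x + 44.498·y = 1854.199656
  -100.632·x − 36.472·y = -2519.799515
det = 4.428·-36.472 − 44.498·-100.632 = 4316.424720
x = (1854.199656·-36.472 − 44.498·-2519.799515) / 4316.424720 = 10.309381
y = (4.428·-2519.799515 − 1854.199656·-100.632) / 4316.424720 = 40.643393
|P − Q| = √((10.309381 − 23.975)² + (40.643393 − -0.877)²) = 43.711465

43.711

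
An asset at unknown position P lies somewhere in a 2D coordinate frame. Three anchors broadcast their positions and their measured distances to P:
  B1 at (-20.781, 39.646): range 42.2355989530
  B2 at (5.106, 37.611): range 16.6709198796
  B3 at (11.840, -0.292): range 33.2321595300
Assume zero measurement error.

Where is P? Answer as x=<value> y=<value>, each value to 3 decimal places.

x=20.707 y=31.735

eq1: (x + 20.781)² + (y − 39.646)² = 42.2355989530²
eq2: (x − 5.106)² + (y − 37.611)² = 16.6709198796²
eq3: (x − 11.840)² + (y + 0.292)² = 33.2321595300²
eq3−eq1, eq3−eq2 (x²,y² cancel):
  -65.242·x + 79.876·y = 1183.915021
  -13.468·x + 75.806·y = 2126.844550
det = -65.242·75.806 − 79.876·-13.468 = -3869.965084
x = (1183.915021·75.806 − 79.876·2126.844550) / -3869.965084 = 20.707157
y = (-65.242·2126.844550 − 1183.915021·-13.468) / -3869.965084 = 31.735331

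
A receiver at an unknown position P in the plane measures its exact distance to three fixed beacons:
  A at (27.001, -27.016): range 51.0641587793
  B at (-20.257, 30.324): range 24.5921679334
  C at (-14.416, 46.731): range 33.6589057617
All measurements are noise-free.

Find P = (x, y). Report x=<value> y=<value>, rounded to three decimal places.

eq1: (x − 27.001)² + (y + 27.016)² = 51.0641587793²
eq2: (x + 20.257)² + (y − 30.324)² = 24.5921679334²
eq3: (x + 14.416)² + (y − 46.731)² = 33.6589057617²
eq3−eq2, eq3−eq1 (x²,y² cancel):
  -11.682·x − 32.814·y = -533.569179
  82.834·x − 147.494·y = -2407.315535
det = -11.682·-147.494 − -32.814·82.834 = 4441.139784
x = (-533.569179·-147.494 − -32.814·-2407.315535) / 4441.139784 = -0.066514
y = (-11.682·-2407.315535 − -533.569179·82.834) / 4441.139784 = 16.284092

x=-0.067 y=16.284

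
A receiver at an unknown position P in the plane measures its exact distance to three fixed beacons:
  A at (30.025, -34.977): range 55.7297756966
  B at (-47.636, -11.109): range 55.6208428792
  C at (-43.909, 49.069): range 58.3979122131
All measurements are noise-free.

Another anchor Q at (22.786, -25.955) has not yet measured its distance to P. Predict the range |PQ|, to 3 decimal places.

eq1: (x − 30.025)² + (y + 34.977)² = 55.7297756966²
eq2: (x + 47.636)² + (y + 11.109)² = 55.6208428792²
eq3: (x + 43.909)² + (y − 49.069)² = 58.3979122131²
eq2−eq3, eq2−eq1 (x²,y² cancel):
  7.454·x + 120.356·y = 1626.530677
  155.322·x − 47.736·y = -279.836960
det = 7.454·-47.736 − 120.356·155.322 = -19049.758776
x = (1626.530677·-47.736 − 120.356·-279.836960) / -19049.758776 = 2.307851
y = (7.454·-279.836960 − 1626.530677·155.322) / -19049.758776 = 13.371398
|P − Q| = √((2.307851 − 22.786)² + (13.371398 − -25.955)²) = 44.338698

44.339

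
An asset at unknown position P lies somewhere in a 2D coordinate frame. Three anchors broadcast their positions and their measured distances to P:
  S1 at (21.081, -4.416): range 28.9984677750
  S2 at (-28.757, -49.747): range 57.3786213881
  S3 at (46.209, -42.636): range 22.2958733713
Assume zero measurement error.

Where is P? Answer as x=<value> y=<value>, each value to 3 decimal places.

x=26.115 y=-32.974

eq1: (x − 21.081)² + (y + 4.416)² = 28.9984677750²
eq2: (x + 28.757)² + (y + 49.747)² = 57.3786213881²
eq3: (x − 46.209)² + (y + 42.636)² = 22.2958733713²
eq2−eq1, eq2−eq3 (x²,y² cancel):
  99.676·x + 90.662·y = -386.424382
  149.932·x + 14.222·y = 3446.571342
det = 99.676·14.222 − 90.662·149.932 = -12175.542912
x = (-386.424382·14.222 − 90.662·3446.571342) / -12175.542912 = 26.115368
y = (99.676·3446.571342 − -386.424382·149.932) / -12175.542912 = -32.974121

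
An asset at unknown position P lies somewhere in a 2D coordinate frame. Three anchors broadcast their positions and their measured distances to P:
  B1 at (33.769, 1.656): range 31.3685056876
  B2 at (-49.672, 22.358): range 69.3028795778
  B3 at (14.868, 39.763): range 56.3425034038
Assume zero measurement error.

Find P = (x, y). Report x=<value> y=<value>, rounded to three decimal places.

x=7.946 y=-16.153

eq1: (x − 33.769)² + (y − 1.656)² = 31.3685056876²
eq2: (x + 49.672)² + (y − 22.358)² = 69.3028795778²
eq3: (x − 14.868)² + (y − 39.763)² = 56.3425034038²
eq2−eq3, eq2−eq1 (x²,y² cancel):
  129.080·x + 34.810·y = 463.377273
  166.882·x − 41.404·y = 1994.805918
det = 129.080·-41.404 − 34.810·166.882 = -11153.590740
x = (463.377273·-41.404 − 34.810·1994.805918) / -11153.590740 = 7.945860
y = (129.080·1994.805918 − 463.377273·166.882) / -11153.590740 = -16.152666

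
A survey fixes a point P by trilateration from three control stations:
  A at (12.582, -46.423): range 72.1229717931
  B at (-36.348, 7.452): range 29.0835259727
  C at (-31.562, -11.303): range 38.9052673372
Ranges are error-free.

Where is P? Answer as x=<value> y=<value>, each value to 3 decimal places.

eq1: (x − 12.582)² + (y + 46.423)² = 72.1229717931²
eq2: (x + 36.348)² + (y − 7.452)² = 29.0835259727²
eq3: (x + 31.562)² + (y + 11.303)² = 38.9052673372²
eq1−eq2, eq1−eq3 (x²,y² cancel):
  -97.860·x + 107.750·y = 3419.179332
  -88.288·x + 70.240·y = 2498.619234
det = -97.860·70.240 − 107.750·-88.288 = 2639.345600
x = (3419.179332·70.240 − 107.750·2498.619234) / 2639.345600 = -11.011467
y = (-97.860·2498.619234 − 3419.179332·-88.288) / 2639.345600 = 21.731761

x=-11.011 y=21.732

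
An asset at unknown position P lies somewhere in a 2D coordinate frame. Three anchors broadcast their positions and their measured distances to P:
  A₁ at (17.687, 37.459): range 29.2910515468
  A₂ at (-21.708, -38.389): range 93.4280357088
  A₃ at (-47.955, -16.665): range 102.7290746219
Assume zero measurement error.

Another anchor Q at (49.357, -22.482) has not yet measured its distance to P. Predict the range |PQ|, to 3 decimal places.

49.653

eq1: (x − 17.687)² + (y − 37.459)² = 29.2910515468²
eq2: (x + 21.708)² + (y + 38.389)² = 93.4280357088²
eq3: (x + 47.955)² + (y + 16.665)² = 102.7290746219²
eq3−eq1, eq3−eq2 (x²,y² cancel):
  131.284·x + 108.248·y = 8833.899472
  52.494·x − 43.448·y = 1192.013251
det = 131.284·-43.448 − 108.248·52.494 = -11386.397744
x = (8833.899472·-43.448 − 108.248·1192.013251) / -11386.397744 = 45.040436
y = (131.284·1192.013251 − 8833.899472·52.494) / -11386.397744 = 26.982586
|P − Q| = √((45.040436 − 49.357)² + (26.982586 − -22.482)²) = 49.652572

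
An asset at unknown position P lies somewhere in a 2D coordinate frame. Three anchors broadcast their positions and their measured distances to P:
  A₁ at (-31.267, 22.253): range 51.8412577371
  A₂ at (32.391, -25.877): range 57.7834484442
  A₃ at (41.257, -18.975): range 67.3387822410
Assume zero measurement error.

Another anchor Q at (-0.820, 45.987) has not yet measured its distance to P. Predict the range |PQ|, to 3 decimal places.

eq1: (x + 31.267)² + (y − 22.253)² = 51.8412577371²
eq2: (x − 32.391)² + (y + 25.877)² = 57.7834484442²
eq3: (x − 41.257)² + (y + 18.975)² = 67.3387822410²
eq3−eq1, eq3−eq2 (x²,y² cancel):
  -145.048·x + 82.456·y = 1257.626214
  -17.732·x − 13.804·y = 852.190016
det = -145.048·-13.804 − 82.456·-17.732 = 3464.352384
x = (1257.626214·-13.804 − 82.456·852.190016) / 3464.352384 = -25.294324
y = (-145.048·852.190016 − 1257.626214·-17.732) / 3464.352384 = -29.243050
|P − Q| = √((-25.294324 − -0.820)² + (-29.243050 − 45.987)²) = 79.111017

79.111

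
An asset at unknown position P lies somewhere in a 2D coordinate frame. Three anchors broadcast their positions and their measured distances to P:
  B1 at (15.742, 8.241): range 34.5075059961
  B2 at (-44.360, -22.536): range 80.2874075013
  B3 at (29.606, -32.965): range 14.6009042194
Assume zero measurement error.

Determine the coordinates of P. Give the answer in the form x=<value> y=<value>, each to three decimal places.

eq1: (x − 15.742)² + (y − 8.241)² = 34.5075059961²
eq2: (x + 44.360)² + (y + 22.536)² = 80.2874075013²
eq3: (x − 29.606)² + (y + 32.965)² = 14.6009042194²
eq3−eq1, eq3−eq2 (x²,y² cancel):
  -27.728·x + 82.412·y = -2625.063382
  -147.932·x + 20.858·y = -5720.406964
det = -27.728·20.858 − 82.412·-147.932 = 11613.021360
x = (-2625.063382·20.858 − 82.412·-5720.406964) / 11613.021360 = 35.880121
y = (-27.728·-5720.406964 − -2625.063382·-147.932) / 11613.021360 = -19.780850

x=35.880 y=-19.781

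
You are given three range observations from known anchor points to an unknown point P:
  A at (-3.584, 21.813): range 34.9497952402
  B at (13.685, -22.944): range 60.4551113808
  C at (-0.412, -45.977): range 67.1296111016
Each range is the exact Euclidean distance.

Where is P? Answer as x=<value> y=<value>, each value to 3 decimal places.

eq1: (x + 3.584)² + (y − 21.813)² = 34.9497952402²
eq2: (x − 13.685)² + (y + 22.944)² = 60.4551113808²
eq3: (x + 0.412)² + (y + 45.977)² = 67.1296111016²
eq3−eq2, eq3−eq1 (x²,y² cancel):
  28.194·x + 46.066·y = -548.783717
  -6.344·x + 135.580·y = 1659.494251
det = 28.194·135.580 − 46.066·-6.344 = 4114.785224
x = (-548.783717·135.580 − 46.066·1659.494251) / 4114.785224 = -36.660567
y = (28.194·1659.494251 − -548.783717·-6.344) / 4114.785224 = 10.524558

x=-36.661 y=10.525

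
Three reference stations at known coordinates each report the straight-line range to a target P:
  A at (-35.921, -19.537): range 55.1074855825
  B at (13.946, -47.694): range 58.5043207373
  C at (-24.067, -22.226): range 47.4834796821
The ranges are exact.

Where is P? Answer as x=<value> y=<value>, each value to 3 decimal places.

x=10.158 y=10.688

eq1: (x + 35.921)² + (y + 19.537)² = 55.1074855825²
eq2: (x − 13.946)² + (y + 47.694)² = 58.5043207373²
eq3: (x + 24.067)² + (y + 22.226)² = 47.4834796821²
eq3−eq1, eq3−eq2 (x²,y² cancel):
  -23.708·x + 5.378·y = -183.357080
  76.026·x − 50.936·y = 227.918285
det = -23.708·-50.936 − 5.378·76.026 = 798.722860
x = (-183.357080·-50.936 − 5.378·227.918285) / 798.722860 = 10.158382
y = (-23.708·227.918285 − -183.357080·76.026) / 798.722860 = 10.687585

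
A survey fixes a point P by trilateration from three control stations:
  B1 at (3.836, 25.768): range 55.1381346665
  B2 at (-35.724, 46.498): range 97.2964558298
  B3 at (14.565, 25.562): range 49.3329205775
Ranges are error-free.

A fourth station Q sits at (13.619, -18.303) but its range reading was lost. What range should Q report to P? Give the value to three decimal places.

eq1: (x − 3.836)² + (y − 25.768)² = 55.1381346665²
eq2: (x + 35.724)² + (y − 46.498)² = 97.2964558298²
eq3: (x − 14.565)² + (y − 25.562)² = 49.3329205775²
eq3−eq1, eq3−eq2 (x²,y² cancel):
  -21.458·x + 0.412·y = -793.327191
  -100.578·x + 41.872·y = -4460.150153
det = -21.458·41.872 − 0.412·-100.578 = -857.051240
x = (-793.327191·41.872 − 0.412·-4460.150153) / -857.051240 = 36.614630
y = (-21.458·-4460.150153 − -793.327191·-100.578) / -857.051240 = -18.569065
|P − Q| = √((36.614630 − 13.619)² + (-18.569065 − -18.303)²) = 22.997169

22.997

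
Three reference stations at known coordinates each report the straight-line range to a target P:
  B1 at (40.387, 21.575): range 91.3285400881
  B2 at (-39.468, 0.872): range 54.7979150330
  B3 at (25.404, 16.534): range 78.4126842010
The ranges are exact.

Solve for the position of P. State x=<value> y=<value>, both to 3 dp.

x=-17.289 y=-49.237

eq1: (x − 40.387)² + (y − 21.575)² = 91.3285400881²
eq2: (x + 39.468)² + (y − 0.872)² = 54.7979150330²
eq3: (x − 25.404)² + (y − 16.534)² = 78.4126842010²
eq3−eq1, eq3−eq2 (x²,y² cancel):
  29.966·x + 10.082·y = -1014.499169
  -129.744·x − 31.324·y = 3785.484588
det = 29.966·-31.324 − 10.082·-129.744 = 369.424024
x = (-1014.499169·-31.324 − 10.082·3785.484588) / 369.424024 = -17.289302
y = (29.966·3785.484588 − -1014.499169·-129.744) / 369.424024 = -49.237050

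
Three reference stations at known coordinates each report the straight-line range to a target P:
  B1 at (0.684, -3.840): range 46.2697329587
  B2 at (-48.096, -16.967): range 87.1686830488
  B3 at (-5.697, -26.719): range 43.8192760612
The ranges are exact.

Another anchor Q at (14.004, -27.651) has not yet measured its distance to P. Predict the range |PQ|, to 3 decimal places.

eq1: (x − 0.684)² + (y + 3.840)² = 46.2697329587²
eq2: (x + 48.096)² + (y + 16.967)² = 87.1686830488²
eq3: (x + 5.697)² + (y + 26.719)² = 43.8192760612²
eq3−eq2, eq3−eq1 (x²,y² cancel):
  -84.798·x + 19.504·y = -3823.506815
  12.762·x + 45.758·y = -951.906548
det = -84.798·45.758 − 19.504·12.762 = -4129.096932
x = (-3823.506815·45.758 − 19.504·-951.906548) / -4129.096932 = 37.875119
y = (-84.798·-951.906548 − -3823.506815·12.762) / -4129.096932 = -31.366511
|P − Q| = √((37.875119 − 14.004)² + (-31.366511 − -27.651)²) = 24.158546

24.159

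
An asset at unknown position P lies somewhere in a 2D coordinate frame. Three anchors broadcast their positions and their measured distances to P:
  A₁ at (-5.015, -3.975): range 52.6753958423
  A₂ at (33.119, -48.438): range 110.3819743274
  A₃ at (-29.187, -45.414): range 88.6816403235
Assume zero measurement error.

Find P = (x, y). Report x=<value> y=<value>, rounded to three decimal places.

eq1: (x + 5.015)² + (y + 3.975)² = 52.6753958423²
eq2: (x − 33.119)² + (y + 48.438)² = 110.3819743274²
eq3: (x + 29.187)² + (y + 45.414)² = 88.6816403235²
eq3−eq1, eq3−eq2 (x²,y² cancel):
  48.344·x + 82.878·y = 2216.374488
  124.612·x − 6.048·y = -3790.951286
det = 48.344·-6.048 − 82.878·124.612 = -10619.977848
x = (2216.374488·-6.048 − 82.878·-3790.951286) / -10619.977848 = -28.322265
y = (48.344·-3790.951286 − 2216.374488·124.612) / -10619.977848 = 43.263424

x=-28.322 y=43.263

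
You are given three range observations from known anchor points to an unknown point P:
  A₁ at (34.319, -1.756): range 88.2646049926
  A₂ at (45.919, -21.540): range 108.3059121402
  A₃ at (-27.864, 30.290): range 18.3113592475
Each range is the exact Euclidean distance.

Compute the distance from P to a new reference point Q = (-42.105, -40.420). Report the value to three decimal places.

eq1: (x − 34.319)² + (y + 1.756)² = 88.2646049926²
eq2: (x − 45.919)² + (y + 21.540)² = 108.3059121402²
eq3: (x + 27.864)² + (y − 30.290)² = 18.3113592475²
eq1−eq3, eq1−eq2 (x²,y² cancel):
  -124.366·x + 64.092·y = 7968.343916
  23.200·x − 39.568·y = -2547.881246
det = -124.366·-39.568 − 64.092·23.200 = 3433.979488
x = (7968.343916·-39.568 − 64.092·-2547.881246) / 3433.979488 = -44.261367
y = (-124.366·-2547.881246 − 7968.343916·23.200) / 3433.979488 = 38.440597
|P − Q| = √((-44.261367 − -42.105)² + (38.440597 − -40.420)²) = 78.890073

78.890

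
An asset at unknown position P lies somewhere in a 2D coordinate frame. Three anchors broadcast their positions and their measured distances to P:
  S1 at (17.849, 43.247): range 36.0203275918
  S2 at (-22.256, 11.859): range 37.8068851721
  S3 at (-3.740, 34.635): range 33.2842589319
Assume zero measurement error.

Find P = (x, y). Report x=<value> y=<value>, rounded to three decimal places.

x=15.277 y=7.319

eq1: (x − 17.849)² + (y − 43.247)² = 36.0203275918²
eq2: (x + 22.256)² + (y − 11.859)² = 37.8068851721²
eq3: (x + 3.740)² + (y − 34.635)² = 33.2842589319²
eq1−eq3, eq1−eq2 (x²,y² cancel):
  -43.178·x − 17.224·y = -785.696878
  -80.210·x − 62.776·y = -1684.820960
det = -43.178·-62.776 − -17.224·-80.210 = 1329.005088
x = (-785.696878·-62.776 − -17.224·-1684.820960) / 1329.005088 = 15.277256
y = (-43.178·-1684.820960 − -785.696878·-80.210) / 1329.005088 = 7.318597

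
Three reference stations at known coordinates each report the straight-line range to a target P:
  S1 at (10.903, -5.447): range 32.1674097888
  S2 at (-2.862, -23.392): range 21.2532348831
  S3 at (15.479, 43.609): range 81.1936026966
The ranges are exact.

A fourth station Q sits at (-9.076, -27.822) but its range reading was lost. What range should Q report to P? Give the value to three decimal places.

eq1: (x − 10.903)² + (y + 5.447)² = 32.1674097888²
eq2: (x + 2.862)² + (y + 23.392)² = 21.2532348831²
eq3: (x − 15.479)² + (y − 43.609)² = 81.1936026966²
eq1−eq2, eq1−eq3 (x²,y² cancel):
  -27.530·x − 35.890·y = 989.873750
  9.152·x + 98.112·y = -3564.859762
det = -27.530·98.112 − -35.890·9.152 = -2372.558080
x = (989.873750·98.112 − -35.890·-3564.859762) / -2372.558080 = 12.992021
y = (-27.530·-3564.859762 − 989.873750·9.152) / -2372.558080 = -37.546505
|P − Q| = √((12.992021 − -9.076)² + (-37.546505 − -27.822)²) = 24.115629

24.116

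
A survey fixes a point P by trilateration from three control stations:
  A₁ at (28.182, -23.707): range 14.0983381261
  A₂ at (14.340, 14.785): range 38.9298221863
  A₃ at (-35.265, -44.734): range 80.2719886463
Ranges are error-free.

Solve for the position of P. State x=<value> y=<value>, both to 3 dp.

x=39.325 y=-15.070

eq1: (x − 28.182)² + (y + 23.707)² = 14.0983381261²
eq2: (x − 14.340)² + (y − 14.785)² = 38.9298221863²
eq3: (x + 35.265)² + (y + 44.734)² = 80.2719886463²
eq3−eq2, eq3−eq1 (x²,y² cancel):
  99.210·x + 119.038·y = 2107.541950
  126.894·x + 42.054·y = 4356.325015
det = 99.210·42.054 − 119.038·126.894 = -10933.030632
x = (2107.541950·42.054 − 119.038·4356.325015) / -10933.030632 = 39.324654
y = (99.210·4356.325015 − 2107.541950·126.894) / -10933.030632 = -15.069616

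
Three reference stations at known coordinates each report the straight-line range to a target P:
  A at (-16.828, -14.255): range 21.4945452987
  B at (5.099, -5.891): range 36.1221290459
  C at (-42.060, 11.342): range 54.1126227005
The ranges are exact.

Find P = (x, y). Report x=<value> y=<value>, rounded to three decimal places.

eq1: (x + 16.828)² + (y + 14.255)² = 21.4945452987²
eq2: (x − 5.099)² + (y + 5.891)² = 36.1221290459²
eq3: (x + 42.060)² + (y − 11.342)² = 54.1126227005²
eq3−eq1, eq3−eq2 (x²,y² cancel):
  50.464·x − 51.194·y = 1054.862503
  94.318·x − 34.466·y = -213.613153
det = 50.464·-34.466 − -51.194·94.318 = 3089.223468
x = (1054.862503·-34.466 − -51.194·-213.613153) / 3089.223468 = -15.308897
y = (50.464·-213.613153 − 1054.862503·94.318) / 3089.223468 = -35.695798

x=-15.309 y=-35.696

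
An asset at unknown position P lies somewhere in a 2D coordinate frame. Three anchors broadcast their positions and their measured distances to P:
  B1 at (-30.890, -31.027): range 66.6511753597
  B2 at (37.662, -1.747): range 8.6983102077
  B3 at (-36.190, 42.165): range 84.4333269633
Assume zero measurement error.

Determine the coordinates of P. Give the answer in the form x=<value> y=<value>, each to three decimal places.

x=31.680 y=-8.061

eq1: (x + 30.890)² + (y + 31.027)² = 66.6511753597²
eq2: (x − 37.662)² + (y + 1.747)² = 8.6983102077²
eq3: (x + 36.190)² + (y − 42.165)² = 84.4333269633²
eq2−eq3, eq2−eq1 (x²,y² cancel):
  -147.704·x + 87.824·y = -5387.201030
  -137.104·x − 58.560·y = -3871.330000
det = -147.704·-58.560 − 87.824·-137.104 = 20690.567936
x = (-5387.201030·-58.560 − 87.824·-3871.330000) / 20690.567936 = 31.679661
y = (-147.704·-3871.330000 − -5387.201030·-137.104) / 20690.567936 = -8.061445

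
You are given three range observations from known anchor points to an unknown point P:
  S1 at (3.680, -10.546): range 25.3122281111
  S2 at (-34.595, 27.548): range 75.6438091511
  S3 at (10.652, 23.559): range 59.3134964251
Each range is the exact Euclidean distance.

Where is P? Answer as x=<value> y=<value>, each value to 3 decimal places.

x=6.988 y=-35.641

eq1: (x − 3.680)² + (y + 10.546)² = 25.3122281111²
eq2: (x + 34.595)² + (y − 27.548)² = 75.6438091511²
eq3: (x − 10.652)² + (y − 23.559)² = 59.3134964251²
eq3−eq2, eq3−eq1 (x²,y² cancel):
  -90.494·x + 7.978·y = -916.680261
  -13.944·x − 68.210·y = 2333.650897
det = -90.494·-68.210 − 7.978·-13.944 = 6283.840972
x = (-916.680261·-68.210 − 7.978·2333.650897) / 6283.840972 = 6.987588
y = (-90.494·2333.650897 − -916.680261·-13.944) / 6283.840972 = -35.641194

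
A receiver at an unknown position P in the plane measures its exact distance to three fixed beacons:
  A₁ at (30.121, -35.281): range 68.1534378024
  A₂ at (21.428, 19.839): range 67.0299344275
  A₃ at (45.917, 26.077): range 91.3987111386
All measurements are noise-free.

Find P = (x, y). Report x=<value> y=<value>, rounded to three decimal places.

x=-35.238 y=-15.966

eq1: (x − 30.121)² + (y + 35.281)² = 68.1534378024²
eq2: (x − 21.428)² + (y − 19.839)² = 67.0299344275²
eq3: (x − 45.917)² + (y − 26.077)² = 91.3987111386²
eq3−eq2, eq3−eq1 (x²,y² cancel):
  -48.978·x − 12.476·y = 1925.076575
  -31.592·x − 122.716·y = 3072.476098
det = -48.978·-122.716 − -12.476·-31.592 = 5616.242456
x = (1925.076575·-122.716 − -12.476·3072.476098) / 5616.242456 = -35.238059
y = (-48.978·3072.476098 − 1925.076575·-31.592) / 5616.242456 = -15.965606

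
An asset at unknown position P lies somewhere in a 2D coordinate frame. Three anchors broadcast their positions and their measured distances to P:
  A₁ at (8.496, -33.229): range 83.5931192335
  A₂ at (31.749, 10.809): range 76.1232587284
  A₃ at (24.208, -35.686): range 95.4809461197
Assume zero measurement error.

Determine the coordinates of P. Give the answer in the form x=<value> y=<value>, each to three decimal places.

eq1: (x − 8.496)² + (y + 33.229)² = 83.5931192335²
eq2: (x − 31.749)² + (y − 10.809)² = 76.1232587284²
eq3: (x − 24.208)² + (y + 35.686)² = 95.4809461197²
eq1−eq3, eq1−eq2 (x²,y² cancel):
  31.424·x − 4.914·y = -1445.632086
  46.506·x + 88.076·y = 1141.544089
det = 31.424·88.076 − -4.914·46.506 = 2996.230708
x = (-1445.632086·88.076 − -4.914·1141.544089) / 2996.230708 = -40.623021
y = (31.424·1141.544089 − -1445.632086·46.506) / 2996.230708 = 34.410717

x=-40.623 y=34.411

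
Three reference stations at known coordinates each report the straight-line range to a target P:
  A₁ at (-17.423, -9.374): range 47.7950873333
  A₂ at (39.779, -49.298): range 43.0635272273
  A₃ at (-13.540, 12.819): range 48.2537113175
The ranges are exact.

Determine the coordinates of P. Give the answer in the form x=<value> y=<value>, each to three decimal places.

eq1: (x + 17.423)² + (y + 9.374)² = 47.7950873333²
eq2: (x − 39.779)² + (y + 49.298)² = 43.0635272273²
eq3: (x + 13.540)² + (y − 12.819)² = 48.2537113175²
eq1−eq2, eq1−eq3 (x²,y² cancel):
  114.404·x − 79.848·y = 4051.131836
  7.766·x + 44.386·y = -87.824727
det = 114.404·44.386 − -79.848·7.766 = 5698.035512
x = (4051.131836·44.386 − -79.848·-87.824727) / 5698.035512 = 30.326401
y = (114.404·-87.824727 − 4051.131836·7.766) / 5698.035512 = -7.284719

x=30.326 y=-7.285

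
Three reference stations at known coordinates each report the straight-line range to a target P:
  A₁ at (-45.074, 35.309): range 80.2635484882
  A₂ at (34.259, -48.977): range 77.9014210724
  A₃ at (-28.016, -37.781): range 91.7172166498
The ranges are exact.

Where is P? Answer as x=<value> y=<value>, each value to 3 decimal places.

x=34.935 y=28.921

eq1: (x + 45.074)² + (y − 35.309)² = 80.2635484882²
eq2: (x − 34.259)² + (y + 48.977)² = 77.9014210724²
eq3: (x + 28.016)² + (y + 37.781)² = 91.7172166498²
eq1−eq2, eq1−eq3 (x²,y² cancel):
  158.666·x − 168.572·y = 667.640464
  34.116·x − 146.180·y = -3035.901354
det = 158.666·-146.180 − -168.572·34.116 = -17442.793528
x = (667.640464·-146.180 − -168.572·-3035.901354) / -17442.793528 = 34.934980
y = (158.666·-3035.901354 − 667.640464·34.116) / -17442.793528 = 28.921488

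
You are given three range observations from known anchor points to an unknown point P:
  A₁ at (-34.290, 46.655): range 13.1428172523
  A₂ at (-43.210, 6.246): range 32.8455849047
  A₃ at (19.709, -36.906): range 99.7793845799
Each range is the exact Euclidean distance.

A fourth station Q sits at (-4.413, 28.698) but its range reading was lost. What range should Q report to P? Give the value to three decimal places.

eq1: (x + 34.290)² + (y − 46.655)² = 13.1428172523²
eq2: (x + 43.210)² + (y − 6.246)² = 32.8455849047²
eq3: (x − 19.709)² + (y + 36.906)² = 99.7793845799²
eq3−eq1, eq3−eq2 (x²,y² cancel):
  -107.998·x + 167.122·y = 11385.187550
  -125.838·x + 86.304·y = 9032.712238
det = -107.998·86.304 − 167.122·-125.838 = 11709.638844
x = (11385.187550·86.304 − 167.122·9032.712238) / 11709.638844 = -45.003754
y = (-107.998·9032.712238 − 11385.187550·-125.838) / 11709.638844 = 39.042568
|P − Q| = √((-45.003754 − -4.413)² + (39.042568 − 28.698)²) = 41.888178

41.888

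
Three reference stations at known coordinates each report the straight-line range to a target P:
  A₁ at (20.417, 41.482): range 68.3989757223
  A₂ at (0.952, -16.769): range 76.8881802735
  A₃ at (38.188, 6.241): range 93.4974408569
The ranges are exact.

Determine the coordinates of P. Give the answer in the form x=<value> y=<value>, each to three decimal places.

eq1: (x − 20.417)² + (y − 41.482)² = 68.3989757223²
eq2: (x − 0.952)² + (y + 16.769)² = 76.8881802735²
eq3: (x − 38.188)² + (y − 6.241)² = 93.4974408569²
eq1−eq2, eq1−eq3 (x²,y² cancel):
  -38.930·x − 116.502·y = -3088.876934
  35.542·x − 70.482·y = -4703.688355
det = -38.930·-70.482 − -116.502·35.542 = 6884.578344
x = (-3088.876934·-70.482 − -116.502·-4703.688355) / 6884.578344 = -47.973726
y = (-38.930·-4703.688355 − -3088.876934·35.542) / 6884.578344 = 42.544283

x=-47.974 y=42.544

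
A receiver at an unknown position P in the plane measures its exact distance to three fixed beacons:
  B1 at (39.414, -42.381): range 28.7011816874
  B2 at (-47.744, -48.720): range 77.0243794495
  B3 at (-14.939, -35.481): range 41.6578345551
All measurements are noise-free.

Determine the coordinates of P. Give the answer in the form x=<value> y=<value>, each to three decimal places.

x=23.191 y=-18.704

eq1: (x − 39.414)² + (y + 42.381)² = 28.7011816874²
eq2: (x + 47.744)² + (y + 48.720)² = 77.0243794495²
eq3: (x + 14.939)² + (y + 35.481)² = 41.6578345551²
eq1−eq3, eq1−eq2 (x²,y² cancel):
  -108.706·x + 13.800·y = -2779.154825
  -174.316·x − 12.678·y = -3805.481820
det = -108.706·-12.678 − 13.800·-174.316 = 3783.735468
x = (-2779.154825·-12.678 − 13.800·-3805.481820) / 3783.735468 = 23.191308
y = (-108.706·-3805.481820 − -2779.154825·-174.316) / 3783.735468 = -18.704385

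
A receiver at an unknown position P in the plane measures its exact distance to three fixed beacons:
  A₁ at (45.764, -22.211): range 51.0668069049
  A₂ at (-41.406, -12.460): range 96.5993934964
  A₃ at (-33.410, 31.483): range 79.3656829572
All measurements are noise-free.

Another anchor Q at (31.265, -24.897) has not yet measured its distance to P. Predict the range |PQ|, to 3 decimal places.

55.712

eq1: (x − 45.764)² + (y + 22.211)² = 51.0668069049²
eq2: (x + 41.406)² + (y + 12.460)² = 96.5993934964²
eq3: (x + 33.410)² + (y − 31.483)² = 79.3656829572²
eq1−eq2, eq1−eq3 (x²,y² cancel):
  -174.340·x + 19.502·y = -7441.587837
  -158.348·x + 107.388·y = -4171.357692
det = -174.340·107.388 − 19.502·-158.348 = -15633.921224
x = (-7441.587837·107.388 − 19.502·-4171.357692) / -15633.921224 = 45.912181
y = (-174.340·-4171.357692 − -7441.587837·-158.348) / -15633.921224 = 28.855592
|P − Q| = √((45.912181 − 31.265)² + (28.855592 − -24.897)²) = 55.712486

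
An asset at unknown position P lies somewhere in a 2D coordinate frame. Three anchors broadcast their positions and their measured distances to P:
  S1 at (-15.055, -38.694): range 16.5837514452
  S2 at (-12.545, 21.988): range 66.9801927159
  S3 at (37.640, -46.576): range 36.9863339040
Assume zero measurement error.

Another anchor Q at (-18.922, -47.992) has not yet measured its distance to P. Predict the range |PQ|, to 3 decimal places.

20.163

eq1: (x + 15.055)² + (y + 38.694)² = 16.5837514452²
eq2: (x + 12.545)² + (y − 21.988)² = 66.9801927159²
eq3: (x − 37.640)² + (y + 46.576)² = 36.9863339040²
eq3−eq2, eq3−eq1 (x²,y² cancel):
  -100.370·x + 137.128·y = -6063.601528
  -105.390·x + 15.764·y = -769.246631
det = -100.370·15.764 − 137.128·-105.390 = 12869.687240
x = (-6063.601528·15.764 − 137.128·-769.246631) / 12869.687240 = 0.769144
y = (-100.370·-769.246631 − -6063.601528·-105.390) / 12869.687240 = -43.655582
|P − Q| = √((0.769144 − -18.922)² + (-43.655582 − -47.992)²) = 20.162977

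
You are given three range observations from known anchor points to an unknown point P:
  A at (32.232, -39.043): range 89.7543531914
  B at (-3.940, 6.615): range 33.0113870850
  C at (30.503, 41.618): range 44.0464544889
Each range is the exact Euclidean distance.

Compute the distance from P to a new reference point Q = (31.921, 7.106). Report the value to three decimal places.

54.995

eq1: (x − 32.232)² + (y + 39.043)² = 89.7543531914²
eq2: (x + 3.940)² + (y − 6.615)² = 33.0113870850²
eq3: (x − 30.503)² + (y − 41.618)² = 44.0464544889²
eq3−eq1, eq3−eq2 (x²,y² cancel):
  3.458·x − 161.322·y = -6214.987024
  -68.886·x − 70.006·y = -1752.870632
det = 3.458·-70.006 − -161.322·-68.886 = -11354.908040
x = (-6214.987024·-70.006 − -161.322·-1752.870632) / -11354.908040 = -13.413564
y = (3.458·-1752.870632 − -6214.987024·-68.886) / -11354.908040 = 38.237828
|P − Q| = √((-13.413564 − 31.921)² + (38.237828 − 7.106)²) = 54.994667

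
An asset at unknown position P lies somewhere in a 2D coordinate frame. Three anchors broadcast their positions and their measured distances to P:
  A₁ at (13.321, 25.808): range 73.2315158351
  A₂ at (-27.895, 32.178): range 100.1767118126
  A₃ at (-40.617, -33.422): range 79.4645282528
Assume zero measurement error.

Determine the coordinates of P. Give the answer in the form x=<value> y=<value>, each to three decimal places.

x=38.263 y=-43.045

eq1: (x − 13.321)² + (y − 25.808)² = 73.2315158351²
eq2: (x + 27.895)² + (y − 32.178)² = 100.1767118126²
eq3: (x + 40.617)² + (y + 33.422)² = 79.4645282528²
eq1−eq3, eq1−eq2 (x²,y² cancel):
  -107.876·x − 118.460·y = 971.512529
  -82.432·x + 12.740·y = -3702.465874
det = -107.876·12.740 − -118.460·-82.432 = -11139.234960
x = (971.512529·12.740 − -118.460·-3702.465874) / -11139.234960 = 38.262685
y = (-107.876·-3702.465874 − 971.512529·-82.432) / -11139.234960 = -43.045230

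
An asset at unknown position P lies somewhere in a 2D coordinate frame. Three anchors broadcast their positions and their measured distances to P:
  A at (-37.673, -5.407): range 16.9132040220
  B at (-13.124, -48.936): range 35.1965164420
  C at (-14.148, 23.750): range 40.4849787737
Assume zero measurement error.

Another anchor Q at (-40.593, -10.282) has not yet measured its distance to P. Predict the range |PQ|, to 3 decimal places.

17.300

eq1: (x + 37.673)² + (y + 5.407)² = 16.9132040220²
eq2: (x + 13.124)² + (y + 48.936)² = 35.1965164420²
eq3: (x + 14.148)² + (y − 23.750)² = 40.4849787737²
eq1−eq2, eq1−eq3 (x²,y² cancel):
  49.098·x − 87.058·y = 165.742595
  47.050·x + 58.314·y = -2037.239210
det = 49.098·58.314 − -87.058·47.050 = 6959.179672
x = (165.742595·58.314 − -87.058·-2037.239210) / 6959.179672 = -24.096641
y = (49.098·-2037.239210 − 165.742595·47.050) / 6959.179672 = -15.493573
|P − Q| = √((-24.096641 − -40.593)² + (-15.493573 − -10.282)²) = 17.300010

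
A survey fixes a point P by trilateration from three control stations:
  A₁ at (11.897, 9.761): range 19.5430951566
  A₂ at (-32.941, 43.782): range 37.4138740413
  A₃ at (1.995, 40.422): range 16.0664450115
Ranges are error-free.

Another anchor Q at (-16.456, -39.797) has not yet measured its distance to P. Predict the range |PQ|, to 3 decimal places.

eq1: (x − 11.897)² + (y − 9.761)² = 19.5430951566²
eq2: (x + 32.941)² + (y − 43.782)² = 37.4138740413²
eq3: (x − 1.995)² + (y − 40.422)² = 16.0664450115²
eq2−eq1, eq2−eq3 (x²,y² cancel):
  89.676·x − 68.042·y = -1747.291873
  69.872·x − 6.720·y = -222.387581
det = 89.676·-6.720 − -68.042·69.872 = 4151.607904
x = (-1747.291873·-6.720 − -68.042·-222.387581) / 4151.607904 = -0.816526
y = (89.676·-222.387581 − -1747.291873·69.872) / 4151.607904 = 24.603467
|P − Q| = √((-0.816526 − -16.456)² + (24.603467 − -39.797)²) = 66.272267

66.272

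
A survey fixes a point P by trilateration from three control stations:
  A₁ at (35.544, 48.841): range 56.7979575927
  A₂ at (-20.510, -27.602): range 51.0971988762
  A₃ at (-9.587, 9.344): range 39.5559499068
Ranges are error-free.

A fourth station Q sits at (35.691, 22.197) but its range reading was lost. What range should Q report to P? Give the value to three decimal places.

eq1: (x − 35.544)² + (y − 48.841)² = 56.7979575927²
eq2: (x + 20.510)² + (y + 27.602)² = 51.0971988762²
eq3: (x + 9.587)² + (y − 9.344)² = 39.5559499068²
eq3−eq1, eq3−eq2 (x²,y² cancel):
  90.262·x + 78.994·y = 1808.263498
  -21.846·x − 73.892·y = -42.940961
det = 90.262·-73.892 − 78.994·-21.846 = -4943.936780
x = (1808.263498·-73.892 − 78.994·-42.940961) / -4943.936780 = 26.340169
y = (90.262·-42.940961 − 1808.263498·-21.846) / -4943.936780 = -7.206279
|P − Q| = √((26.340169 − 35.691)² + (-7.206279 − 22.197)²) = 30.854349

30.854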